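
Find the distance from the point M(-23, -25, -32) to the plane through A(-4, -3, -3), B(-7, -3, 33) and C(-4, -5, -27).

AB = (-3, 0, 36) and AC = (0, -2, -24), so a normal is n = AB × AC = (72, -72, 6).
n = (72, -72, 6); n·P − (-90) = 42; |n| = 102; distance = 42/102 = 7/17.

7/17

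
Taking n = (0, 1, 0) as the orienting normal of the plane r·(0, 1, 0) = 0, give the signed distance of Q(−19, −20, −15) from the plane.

n·Q − 0 = -20.
|n| = 1, so the signed distance is -20/1 = -20.

-20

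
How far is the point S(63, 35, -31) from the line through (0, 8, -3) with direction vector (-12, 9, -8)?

Direction vector d = (-12, 9, -8).
AP = (63, 27, -28); AP·d = -289, |AP|² = 5482, |d|² = 289.
distance² = |AP|² − (AP·d)²/|d|² = 5482 − 83521/289 = 5193, so the distance is 3√577.

3√577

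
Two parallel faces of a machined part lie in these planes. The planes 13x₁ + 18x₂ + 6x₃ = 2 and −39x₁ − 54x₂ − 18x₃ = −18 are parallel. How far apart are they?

Divide the second equation by -3 to match normals: 13x₁ + 18x₂ + 6x₃ = 6.
Both planes have normal n = (13, 18, 6), |n| = 23. Any point on the first plane is at distance |6 − 2|/|n| = 4/23 from the second.

4/23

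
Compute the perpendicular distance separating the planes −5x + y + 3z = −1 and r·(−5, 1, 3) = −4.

Both planes have normal n = (−5, 1, 3), |n| = √35. Any point on the first plane is at distance |(-4) − (-1)|/|n| = 3/√35 from the second.

3√35/35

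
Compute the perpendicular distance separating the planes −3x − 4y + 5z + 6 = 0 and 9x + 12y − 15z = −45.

Divide the second equation by -3 to match normals: −3x − 4y + 5z = 15.
With common normal n = (−3, −4, 5) (|n| = 5√2), the distance is |(-6) − 15|/|n| = 21/(5√2) = 21√2/10.

21√2/10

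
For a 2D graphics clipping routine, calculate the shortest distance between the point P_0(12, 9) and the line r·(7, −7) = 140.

17/√2

The normal to the line is n = (7, −7) with |n| = 7√2.
|n·P_0 − 140| = |21 − 140| = 119, so the distance is 119/(7√2) = 17/√2.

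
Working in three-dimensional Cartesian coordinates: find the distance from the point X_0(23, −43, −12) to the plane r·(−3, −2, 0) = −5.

22√13/13

Normal vector n = (−3, −2, 0), and n·(23, −43, −12) − (−5) = 22.
|n| = √(9 + 4 + 0) = √13, so the distance is |22|/√13 = 22/√13.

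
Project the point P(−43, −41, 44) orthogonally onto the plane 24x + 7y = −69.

(5, -27, 44)

The perpendicular from P has direction n = (24, 7, 0): r = (−43, −41, 44) + t(24, 7, 0).
Substitute into the plane: n·(P + tn) = -69 gives -1319 + 625t = -69, so t = 2.
Foot = (−43, −41, 44) + 2·(24, 7, 0) = (5, −27, 44).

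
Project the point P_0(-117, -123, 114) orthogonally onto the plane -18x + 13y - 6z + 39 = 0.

n = (-18, 13, -6), |n|² = 529, and n·P_0 − (-39) = -138.
t = -138/529 = -6/23, so the foot is P_0 − t·n = (-117, -123, 114) − (-6/23)·(-18, 13, -6) = (-2799/23, -2751/23, 2586/23).

(-2799/23, -2751/23, 2586/23)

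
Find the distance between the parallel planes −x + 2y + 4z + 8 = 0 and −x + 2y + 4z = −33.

25√21/21

Both planes have normal n = (−1, 2, 4), |n| = √21. Any point on the first plane is at distance |(-33) − (-8)|/|n| = 25/√21 = 25√21/21 from the second.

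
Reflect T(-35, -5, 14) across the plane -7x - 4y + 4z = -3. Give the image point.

With n = (-7, -4, 4), the signed offset is (n·T − (-3))/|n|² = 324/81 = 4.
T' = T − 2t·n = (-35, -5, 14) − 8·(-7, -4, 4) = (21, 27, -18).

(21, 27, -18)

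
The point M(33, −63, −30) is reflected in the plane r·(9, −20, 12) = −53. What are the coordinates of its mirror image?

With n = (9, −20, 12), the signed offset is (n·M − (-53))/|n|² = 1250/625 = 2.
M' = M − 2t·n = (33, −63, −30) − 4·(9, −20, 12) = (−3, 17, −78).

(-3, 17, -78)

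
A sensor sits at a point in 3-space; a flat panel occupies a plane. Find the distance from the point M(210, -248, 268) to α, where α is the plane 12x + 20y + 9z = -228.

8

n = (12, 20, 9); n·P − (-228) = 200; |n| = 25; distance = 200/25 = 8.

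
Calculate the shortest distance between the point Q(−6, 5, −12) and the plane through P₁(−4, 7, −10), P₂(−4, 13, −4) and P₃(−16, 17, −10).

10√97/97

P₁P₂ = (0, 6, 6) and P₁P₃ = (−12, 10, 0), so a normal is n = P₁P₂ × P₁P₃ = (−60, −72, 72).
n = (−60, −72, 72); n·P − (-984) = 120; |n| = 12√97; distance = 120/(12√97) = 10√97/97.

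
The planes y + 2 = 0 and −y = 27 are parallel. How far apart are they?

25

Divide the second equation by -1 to match normals: y = -27.
Both planes have normal n = (0, 1, 0), |n| = 1. Any point on the first plane is at distance |(-27) − (-2)|/|n| = 25/1 = 25 from the second.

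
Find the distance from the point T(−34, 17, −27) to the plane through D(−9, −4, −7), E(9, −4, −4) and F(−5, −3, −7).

11/√53

DE = (18, 0, 3) and DF = (4, 1, 0), so a normal is n = DE × DF = (−3, 12, 18).
Then n·(−34, 17, −27) − (−147) = −33.
|n| = √(9 + 144 + 324) = 3√53, so the distance is |-33|/(3√53) = 11/√53.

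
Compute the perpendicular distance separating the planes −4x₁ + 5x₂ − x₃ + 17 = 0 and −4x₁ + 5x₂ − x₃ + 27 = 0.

With common normal n = (−4, 5, −1) (|n| = √42), the distance is |(-17) − (-27)|/|n| = 10/√42.

5√42/21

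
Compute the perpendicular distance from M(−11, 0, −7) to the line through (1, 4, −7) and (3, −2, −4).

4√10

A direction vector is d = (2, −6, 3).
AP = (−12, −4, 0); AP·d = 0, |AP|² = 160, |d|² = 49.
distance² = |AP|² − (AP·d)²/|d|² = 160 − 0/49 = 160, so the distance is 4√10.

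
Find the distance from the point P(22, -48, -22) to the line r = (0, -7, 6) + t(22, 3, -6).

Direction vector d = (22, 3, -6).
AP = (22, -41, -28); AP·d = 529, |AP|² = 2949, |d|² = 529.
distance² = |AP|² − (AP·d)²/|d|² = 2949 − 279841/529 = 2420, so the distance is 22√5.

22√5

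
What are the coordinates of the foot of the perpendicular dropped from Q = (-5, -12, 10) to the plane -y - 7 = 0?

(-5, -7, 10)

n = (0, -1, 0), |n|² = 1, and n·Q − 7 = 5.
t = 5/1 = 5, so the foot is Q − t·n = (-5, -12, 10) − 5·(0, -1, 0) = (-5, -7, 10).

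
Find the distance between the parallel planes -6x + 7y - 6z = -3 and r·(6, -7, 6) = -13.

16/11

Divide the second equation by -1 to match normals: -6x + 7y - 6z = 13.
With common normal n = (-6, 7, -6) (|n| = 11), the distance is |(-3) − 13|/|n| = 16/11.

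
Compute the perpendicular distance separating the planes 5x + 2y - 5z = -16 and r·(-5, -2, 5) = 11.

Divide the second equation by -1 to match normals: 5x + 2y - 5z = -11.
Both planes have normal n = (5, 2, -5), |n| = 3√6. Any point on the first plane is at distance |(-11) − (-16)|/|n| = 5/(3√6) = 5√6/18 from the second.

5/(3√6)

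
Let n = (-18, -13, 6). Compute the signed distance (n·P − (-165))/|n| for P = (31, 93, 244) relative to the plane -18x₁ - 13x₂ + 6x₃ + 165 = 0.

n·P − (-165) = -138.
|n| = 23, so the signed distance is -138/23 = -6.

-6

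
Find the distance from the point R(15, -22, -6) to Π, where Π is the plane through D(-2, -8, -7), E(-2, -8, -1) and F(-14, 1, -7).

DE = (0, 0, 6) and DF = (-12, 9, 0), so a normal is n = DE × DF = (-54, -72, 0).
Then n·(15, -22, -6) - 684 = 90.
|n| = √(2916 + 5184 + 0) = 90, so the distance is |90|/90 = 1.

1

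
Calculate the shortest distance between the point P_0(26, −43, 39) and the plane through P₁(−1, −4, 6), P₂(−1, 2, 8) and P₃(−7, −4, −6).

P₁P₂ = (0, 6, 2) and P₁P₃ = (−6, 0, −12), so a normal is n = P₁P₂ × P₁P₃ = (−72, −12, 36).
Then n·(26, −43, 39) − 336 = −288.
|n| = √(5184 + 144 + 1296) = 12√46, so the distance is |-288|/(12√46) = 12√46/23.

24/√46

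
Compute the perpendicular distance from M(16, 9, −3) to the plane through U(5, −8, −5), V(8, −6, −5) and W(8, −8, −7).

23√22/22

UV = (3, 2, 0) and UW = (3, 0, −2), so a normal is n = UV × UW = (−4, 6, −6).
Then n·(16, 9, −3) − (−38) = 46.
|n| = √(16 + 36 + 36) = 2√22, so the distance is |46|/(2√22) = 23√22/22.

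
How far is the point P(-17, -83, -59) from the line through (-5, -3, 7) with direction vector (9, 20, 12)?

30

Direction vector d = (9, 20, 12).
AP = (-12, -80, -66), and AP × d = (360, -450, 480).
|AP × d|² = 562500 and |d|² = 625, so the distance is √(562500/625) = √900 = 30.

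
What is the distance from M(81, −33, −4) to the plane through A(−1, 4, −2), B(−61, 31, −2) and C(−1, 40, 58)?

22/25

AB = (−60, 27, 0) and AC = (0, 36, 60), so a normal is n = AB × AC = (1620, 3600, −2160).
n = (1620, 3600, −2160); n·P − 17100 = 3960; |n| = 4500; distance = 3960/4500 = 22/25.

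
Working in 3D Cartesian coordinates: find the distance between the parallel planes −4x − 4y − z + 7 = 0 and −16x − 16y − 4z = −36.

Divide the second equation by 4 to match normals: −4x − 4y − z = -9.
Both planes have normal n = (−4, −4, −1), |n| = √33. Any point on the first plane is at distance |(-9) − (-7)|/|n| = 2/√33 = 2√33/33 from the second.

2√33/33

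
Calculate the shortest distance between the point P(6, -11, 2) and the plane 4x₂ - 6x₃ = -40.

8/√13

Normal vector n = (0, 4, -6), and n·(6, -11, 2) - (-40) = -16.
|n| = √(0 + 16 + 36) = 2√13, so the distance is |-16|/(2√13) = 8√13/13.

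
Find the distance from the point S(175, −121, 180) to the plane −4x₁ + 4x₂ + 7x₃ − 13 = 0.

7

Normal vector n = (−4, 4, 7), and n·(175, −121, 180) − 13 = 63.
|n| = √(16 + 16 + 49) = 9, so the distance is |63|/9 = 7.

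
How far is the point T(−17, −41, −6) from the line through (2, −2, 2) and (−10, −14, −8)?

A direction vector is d = (−12, −12, −10).
AP = (−19, −39, −8), and AP × d = (294, −94, −240).
|AP × d|² = 152872 and |d|² = 388, so the distance is √(152872/388) = √394.

√394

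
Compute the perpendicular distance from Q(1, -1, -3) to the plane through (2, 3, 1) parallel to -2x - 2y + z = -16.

Parallel planes share the normal n = (-2, -2, 1); since (2, 3, 1) lies on the plane, its equation is -2x - 2y + z = -9.
n = (-2, -2, 1); n·P − (-9) = 6; |n| = 3; distance = 6/3 = 2.

2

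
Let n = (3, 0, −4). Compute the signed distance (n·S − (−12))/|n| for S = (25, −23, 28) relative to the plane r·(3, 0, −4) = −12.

n·S − (-12) = -25.
|n| = 5, so the signed distance is -25/5 = -5.

-5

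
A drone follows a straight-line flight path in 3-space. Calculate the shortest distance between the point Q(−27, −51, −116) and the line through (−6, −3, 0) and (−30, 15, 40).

3√689

A direction vector is d = (−24, 18, 40).
AP = (−21, −48, −116), and AP × d = (168, 3624, −1530).
|AP × d|² = 15502500 and |d|² = 2500, so the distance is √(15502500/2500) = √6201 = 3√689.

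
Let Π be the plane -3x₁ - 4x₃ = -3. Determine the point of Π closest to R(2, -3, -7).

n = (-3, 0, -4), |n|² = 25, and n·R − (-3) = 25.
t = 25/25 = 1, so the foot is R − t·n = (2, -3, -7) − 1·(-3, 0, -4) = (5, -3, -3).

(5, -3, -3)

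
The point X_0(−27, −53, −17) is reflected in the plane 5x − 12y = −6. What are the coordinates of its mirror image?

(-57, 19, -17)

With n = (5, −12, 0), the signed offset is (n·X_0 − (-6))/|n|² = 507/169 = 3.
X_0' = X_0 − 2t·n = (−27, −53, −17) − 6·(5, −12, 0) = (−57, 19, −17).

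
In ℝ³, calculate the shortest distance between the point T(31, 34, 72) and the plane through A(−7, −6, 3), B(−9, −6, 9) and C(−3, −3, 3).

23√26/26

AB = (−2, 0, 6) and AC = (4, 3, 0), so a normal is n = AB × AC = (−18, 24, −6).
d = |(-18)·31 + 24·34 + (-6)·72 − (-36)| / √(324 + 576 + 36) = |-138| / (6√26) = 23√26/26.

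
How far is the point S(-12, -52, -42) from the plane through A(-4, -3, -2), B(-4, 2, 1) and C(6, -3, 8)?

AB = (0, 5, 3) and AC = (10, 0, 10), so a normal is n = AB × AC = (50, 30, -50).
d = |50·(-12) + 30·(-52) + (-50)·(-42) − (-190)| / √(2500 + 900 + 2500) = |130| / (10√59) = 13√59/59.

13/√59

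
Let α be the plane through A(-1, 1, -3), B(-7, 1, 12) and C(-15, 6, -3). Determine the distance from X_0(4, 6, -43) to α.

1

AB = (-6, 0, 15) and AC = (-14, 5, 0), so a normal is n = AB × AC = (-75, -210, -30).
d = |(-75)·4 + (-210)·6 + (-30)·(-43) − (-45)| / √(5625 + 44100 + 900) = |-225| / 225 = 1.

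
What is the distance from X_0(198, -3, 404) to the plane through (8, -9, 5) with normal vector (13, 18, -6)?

8

The plane has equation n·(r − (8, -9, 5)) = 0, i.e. n·r = -88.
Then n·(198, -3, 404) - (-88) = 184.
|n| = √(169 + 324 + 36) = 23, so the distance is |184|/23 = 8.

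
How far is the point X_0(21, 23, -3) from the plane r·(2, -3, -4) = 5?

d = |2·21 + (-3)·23 + (-4)·(-3) − 5| / √(4 + 9 + 16) = |-20| / √29 = 20/√29.

20/√29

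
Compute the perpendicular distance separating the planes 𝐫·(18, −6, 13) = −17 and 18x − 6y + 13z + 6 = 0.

11/23

Both planes have normal n = (18, −6, 13), |n| = 23. Any point on the first plane is at distance |(-6) − (-17)|/|n| = 11/23 from the second.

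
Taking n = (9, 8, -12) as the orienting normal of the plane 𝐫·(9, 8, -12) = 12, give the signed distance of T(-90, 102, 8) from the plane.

-6

n·T − 12 = -102.
|n| = 17, so the signed distance is -102/17 = -6.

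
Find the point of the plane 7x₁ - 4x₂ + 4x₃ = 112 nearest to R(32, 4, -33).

n = (7, -4, 4), |n|² = 81, and n·R − 112 = -36.
t = -36/81 = -4/9, so the foot is R − t·n = (32, 4, -33) − (-4/9)·(7, -4, 4) = (316/9, 20/9, -281/9).

(316/9, 20/9, -281/9)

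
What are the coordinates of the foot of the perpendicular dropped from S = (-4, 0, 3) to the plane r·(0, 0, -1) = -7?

(-4, 0, 7)

n = (0, 0, -1), |n|² = 1, and n·S − (-7) = 4.
t = 4/1 = 4, so the foot is S − t·n = (-4, 0, 3) − 4·(0, 0, -1) = (-4, 0, 7).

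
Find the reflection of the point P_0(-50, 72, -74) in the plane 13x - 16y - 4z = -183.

With n = (13, -16, -4), the signed offset is (n·P_0 − (-183))/|n|² = -1323/441 = -3.
P_0' = P_0 − 2t·n = (-50, 72, -74) − (-6)·(13, -16, -4) = (28, -24, -98).

(28, -24, -98)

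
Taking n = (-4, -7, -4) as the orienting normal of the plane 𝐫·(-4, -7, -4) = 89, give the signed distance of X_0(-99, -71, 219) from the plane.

-8

n·X_0 − 89 = -72.
|n| = 9, so the signed distance is -72/9 = -8.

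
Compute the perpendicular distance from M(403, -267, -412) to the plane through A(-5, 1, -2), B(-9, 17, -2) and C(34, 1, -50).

6

AB = (-4, 16, 0) and AC = (39, 0, -48), so a normal is n = AB × AC = (-768, -192, -624).
Then n·(403, -267, -412) - 4896 = -6048.
|n| = √(589824 + 36864 + 389376) = 1008, so the distance is |-6048|/1008 = 6.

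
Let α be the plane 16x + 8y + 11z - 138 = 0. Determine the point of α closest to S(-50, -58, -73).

(30, -18, -18)

n = (16, 8, 11), |n|² = 441, and n·S − 138 = -2205.
t = -2205/441 = -5, so the foot is S − t·n = (-50, -58, -73) − (-5)·(16, 8, 11) = (30, -18, -18).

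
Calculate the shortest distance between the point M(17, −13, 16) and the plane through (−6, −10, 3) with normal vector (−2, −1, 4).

The plane has equation n·(r − (−6, −10, 3)) = 0, i.e. n·r = 34.
d = |(-2)·17 + (-1)·(-13) + 4·16 − 34| / √(4 + 1 + 16) = |9| / √21 = 3√21/7.

3√21/7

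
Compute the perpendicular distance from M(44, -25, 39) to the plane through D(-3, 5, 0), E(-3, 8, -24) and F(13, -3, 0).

DE = (0, 3, -24) and DF = (16, -8, 0), so a normal is n = DE × DF = (-192, -384, -48).
Then n·(44, -25, 39) - (-1344) = 624.
|n| = √(36864 + 147456 + 2304) = 432, so the distance is |624|/432 = 13/9.

13/9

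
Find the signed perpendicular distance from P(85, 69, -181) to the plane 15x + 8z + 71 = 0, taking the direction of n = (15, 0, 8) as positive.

-6

n·P − (-71) = -102.
|n| = 17, so the signed distance is -102/17 = -6.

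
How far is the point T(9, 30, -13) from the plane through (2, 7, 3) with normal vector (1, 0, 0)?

7

The plane has equation n·(r − (2, 7, 3)) = 0, i.e. n·r = 2.
d = |1·9 − 2| / √(1 + 0 + 0) = |7| / 1 = 7.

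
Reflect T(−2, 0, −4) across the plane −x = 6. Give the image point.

(-10, 0, -4)

n = (−1, 0, 0), |n|² = 1, n·T − 6 = -4, so t = -4/1 = -4.
Foot F = T − (-4)·n = (−6, 0, −4); the reflection is 2F − T = (−10, 0, −4).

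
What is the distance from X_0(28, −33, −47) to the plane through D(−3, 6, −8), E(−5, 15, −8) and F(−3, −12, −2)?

3

DE = (−2, 9, 0) and DF = (0, −18, 6), so a normal is n = DE × DF = (54, 12, 36).
Then n·(28, −33, −47) − (−378) = −198.
|n| = √(2916 + 144 + 1296) = 66, so the distance is |-198|/66 = 3.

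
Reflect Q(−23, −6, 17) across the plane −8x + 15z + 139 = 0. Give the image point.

(9, -6, -43)

With n = (−8, 0, 15), the signed offset is (n·Q − (-139))/|n|² = 578/289 = 2.
Q' = Q − 2t·n = (−23, −6, 17) − 4·(−8, 0, 15) = (9, −6, −43).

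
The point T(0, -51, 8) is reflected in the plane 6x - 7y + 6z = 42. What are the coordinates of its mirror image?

(-36, -9, -28)

With n = (6, -7, 6), the signed offset is (n·T − 42)/|n|² = 363/121 = 3.
T' = T − 2t·n = (0, -51, 8) − 6·(6, -7, 6) = (-36, -9, -28).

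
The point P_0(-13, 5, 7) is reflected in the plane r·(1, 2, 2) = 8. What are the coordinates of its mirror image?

n = (1, 2, 2), |n|² = 9, n·P_0 − 8 = 3, so t = 3/9 = 1/3.
Foot F = P_0 − (1/3)·n = (-40/3, 13/3, 19/3); the reflection is 2F − P_0 = (-41/3, 11/3, 17/3).

(-41/3, 11/3, 17/3)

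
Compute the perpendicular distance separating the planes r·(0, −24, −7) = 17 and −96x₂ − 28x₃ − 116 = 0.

12/25

Divide the second equation by 4 to match normals: −24x₂ − 7x₃ = 29.
Both planes have normal n = (0, −24, −7), |n| = 25. Any point on the first plane is at distance |29 − 17|/|n| = 12/25 from the second.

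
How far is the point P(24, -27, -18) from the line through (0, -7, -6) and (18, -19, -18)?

4√2

A direction vector is d = (18, -12, -12).
AP = (24, -20, -12); AP·d = 816, |AP|² = 1120, |d|² = 612.
distance² = |AP|² − (AP·d)²/|d|² = 1120 − 665856/612 = 32, so the distance is 4√2.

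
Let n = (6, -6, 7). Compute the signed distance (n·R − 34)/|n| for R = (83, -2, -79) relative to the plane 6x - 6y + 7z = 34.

n·R − 34 = -77.
|n| = 11, so the signed distance is -77/11 = -7.

-7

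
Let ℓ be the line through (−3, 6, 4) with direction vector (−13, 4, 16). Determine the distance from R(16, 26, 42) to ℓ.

Direction vector d = (−13, 4, 16).
AP = (19, 20, 38); AP·d = 441, |AP|² = 2205, |d|² = 441.
distance² = |AP|² − (AP·d)²/|d|² = 2205 − 194481/441 = 1764, so the distance is 42.

42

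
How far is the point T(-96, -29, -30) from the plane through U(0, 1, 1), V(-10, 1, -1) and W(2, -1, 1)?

29√3/9

UV = (-10, 0, -2) and UW = (2, -2, 0), so a normal is n = UV × UW = (-4, -4, 20).
Then n·(-96, -29, -30) - 16 = -116.
|n| = √(16 + 16 + 400) = 12√3, so the distance is |-116|/(12√3) = 29/(3√3).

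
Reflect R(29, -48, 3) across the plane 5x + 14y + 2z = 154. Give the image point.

n = (5, 14, 2), |n|² = 225, n·R − 154 = -675, so t = -675/225 = -3.
Foot F = R − (-3)·n = (44, -6, 9); the reflection is 2F − R = (59, 36, 15).

(59, 36, 15)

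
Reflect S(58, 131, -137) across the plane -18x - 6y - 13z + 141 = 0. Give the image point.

(1478/23, 3061/23, -3047/23)

With n = (-18, -6, -13), the signed offset is (n·S − (-141))/|n|² = 92/529 = 4/23.
S' = S − 2t·n = (58, 131, -137) − (8/23)·(-18, -6, -13) = (1478/23, 3061/23, -3047/23).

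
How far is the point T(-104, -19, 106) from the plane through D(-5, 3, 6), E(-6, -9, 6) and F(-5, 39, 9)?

2

DE = (-1, -12, 0) and DF = (0, 36, 3), so a normal is n = DE × DF = (-36, 3, -36).
d = |(-36)·(-104) + 3·(-19) + (-36)·106 − (-27)| / √(1296 + 9 + 1296) = |-102| / 51 = 2.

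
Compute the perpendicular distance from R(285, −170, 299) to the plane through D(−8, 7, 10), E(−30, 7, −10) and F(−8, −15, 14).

7

DE = (−22, 0, −20) and DF = (0, −22, 4), so a normal is n = DE × DF = (−440, 88, 484).
d = |(-440)·285 + 88·(-170) + 484·299 − 8976| / √(193600 + 7744 + 234256) = |-4620| / 660 = 7.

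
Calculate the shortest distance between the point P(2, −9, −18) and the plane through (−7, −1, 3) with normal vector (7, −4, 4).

The plane has equation n·(r − (−7, −1, 3)) = 0, i.e. n·r = -33.
n = (7, −4, 4); n·P − (-33) = 11; |n| = 9; distance = 11/9.

11/9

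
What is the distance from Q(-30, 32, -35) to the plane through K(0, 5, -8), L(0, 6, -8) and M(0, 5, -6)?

KL = (0, 1, 0) and KM = (0, 0, 2), so a normal is n = KL × KM = (2, 0, 0).
Then n·(-30, 32, -35) - 0 = -60.
|n| = √(4 + 0 + 0) = 2, so the distance is |-60|/2 = 30.

30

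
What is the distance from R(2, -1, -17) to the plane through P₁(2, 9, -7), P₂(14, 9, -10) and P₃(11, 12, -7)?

P₁P₂ = (12, 0, -3) and P₁P₃ = (9, 3, 0), so a normal is n = P₁P₂ × P₁P₃ = (9, -27, 36).
d = |9·2 + (-27)·(-1) + 36·(-17) − (-477)| / √(81 + 729 + 1296) = |-90| / (9√26) = 10/√26.

10/√26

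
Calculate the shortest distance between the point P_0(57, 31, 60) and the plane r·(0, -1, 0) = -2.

29

Normal vector n = (0, -1, 0), and n·(57, 31, 60) - (-2) = -29.
|n| = √(0 + 1 + 0) = 1, so the distance is |-29|/1 = 29.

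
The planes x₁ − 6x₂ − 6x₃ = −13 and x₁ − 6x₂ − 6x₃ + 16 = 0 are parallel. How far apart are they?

3√73/73

With common normal n = (1, −6, −6) (|n| = √73), the distance is |(-13) − (-16)|/|n| = 3/√73 = 3√73/73.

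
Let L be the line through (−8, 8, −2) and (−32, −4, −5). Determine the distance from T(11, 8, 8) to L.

√137

A direction vector is d = (−24, −12, −3).
AP = (19, 0, 10); AP·d = -486, |AP|² = 461, |d|² = 729.
distance² = |AP|² − (AP·d)²/|d|² = 461 − 236196/729 = 137, so the distance is √137.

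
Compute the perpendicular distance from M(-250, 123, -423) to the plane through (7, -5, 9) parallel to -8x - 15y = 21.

8

Parallel planes share the normal n = (-8, -15, 0); since (7, -5, 9) lies on the plane, its equation is -8x - 15y = 19.
Then n·(-250, 123, -423) - 19 = 136.
|n| = √(64 + 225 + 0) = 17, so the distance is |136|/17 = 8.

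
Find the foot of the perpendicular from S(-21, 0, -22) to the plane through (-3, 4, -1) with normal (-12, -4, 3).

n = (-12, -4, 3), |n|² = 169, and n·S − 17 = 169.
t = 169/169 = 1, so the foot is S − t·n = (-21, 0, -22) − 1·(-12, -4, 3) = (-9, 4, -25).

(-9, 4, -25)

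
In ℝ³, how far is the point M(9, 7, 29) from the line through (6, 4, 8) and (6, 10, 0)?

3√26

A direction vector is d = (0, 6, -8).
AP = (3, 3, 21); AP·d = -150, |AP|² = 459, |d|² = 100.
distance² = |AP|² − (AP·d)²/|d|² = 459 − 22500/100 = 234, so the distance is 3√26.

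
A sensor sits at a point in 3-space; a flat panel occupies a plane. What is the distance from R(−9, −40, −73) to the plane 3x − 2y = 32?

21√13/13

n = (3, −2, 0); n·P − 32 = 21; |n| = √13; distance = 21/√13.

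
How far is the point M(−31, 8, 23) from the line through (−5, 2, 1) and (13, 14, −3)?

A direction vector is d = (18, 12, −4).
AP = (−26, 6, 22), and AP × d = (−288, 292, −420).
|AP × d|² = 344608 and |d|² = 484, so the distance is √(344608/484) = √712 = 2√178.

2√178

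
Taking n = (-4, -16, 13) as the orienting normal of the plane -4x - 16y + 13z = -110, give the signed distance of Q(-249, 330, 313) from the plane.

-5

n·Q − (-110) = -105.
|n| = 21, so the signed distance is -105/21 = -5.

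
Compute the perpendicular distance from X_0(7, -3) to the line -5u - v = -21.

The normal to the line is n = (-5, -1) with |n| = √26.
|n·X_0 − (-21)| = |-32 − (-21)| = 11, so the distance is 11/√26 = 11√26/26.

11√26/26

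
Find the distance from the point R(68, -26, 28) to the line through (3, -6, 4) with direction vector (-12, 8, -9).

√577

Direction vector d = (-12, 8, -9).
AP = (65, -20, 24); AP·d = -1156, |AP|² = 5201, |d|² = 289.
distance² = |AP|² − (AP·d)²/|d|² = 5201 − 1336336/289 = 577, so the distance is √577.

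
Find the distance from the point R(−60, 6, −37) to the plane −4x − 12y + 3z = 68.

11/13

Normal vector n = (−4, −12, 3), and n·(−60, 6, −37) − 68 = −11.
|n| = √(16 + 144 + 9) = 13, so the distance is |-11|/13 = 11/13.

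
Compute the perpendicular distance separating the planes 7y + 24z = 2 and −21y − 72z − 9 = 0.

1/5

Divide the second equation by -3 to match normals: 7y + 24z = -3.
Both planes have normal n = (0, 7, 24), |n| = 25. Any point on the first plane is at distance |(-3) − 2|/|n| = 5/25 = 1/5 from the second.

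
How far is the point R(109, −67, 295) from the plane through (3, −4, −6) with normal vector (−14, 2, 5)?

7

The plane has equation n·(r − (3, −4, −6)) = 0, i.e. n·r = -80.
d = |(-14)·109 + 2·(-67) + 5·295 − (-80)| / √(196 + 4 + 25) = |-105| / 15 = 7.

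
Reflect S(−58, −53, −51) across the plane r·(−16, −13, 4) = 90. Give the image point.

(38, 25, -75)

n = (−16, −13, 4), |n|² = 441, n·S − 90 = 1323, so t = 1323/441 = 3.
Foot F = S − 3·n = (−10, −14, −63); the reflection is 2F − S = (38, 25, −75).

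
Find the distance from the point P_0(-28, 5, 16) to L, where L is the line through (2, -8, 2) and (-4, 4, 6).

A direction vector is d = (-6, 12, 4).
AP = (-30, 13, 14); AP·d = 392, |AP|² = 1265, |d|² = 196.
distance² = |AP|² − (AP·d)²/|d|² = 1265 − 153664/196 = 481, so the distance is √481.

√481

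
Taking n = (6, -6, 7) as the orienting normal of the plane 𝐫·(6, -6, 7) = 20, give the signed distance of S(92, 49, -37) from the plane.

-21/11

n·S − 20 = -21.
|n| = 11, so the signed distance is -21/11.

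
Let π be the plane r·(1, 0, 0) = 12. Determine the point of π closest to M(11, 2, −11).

The perpendicular from M has direction n = (1, 0, 0): r = (11, 2, −11) + t(1, 0, 0).
Substitute into the plane: n·(M + tn) = 12 gives 11 + 1t = 12, so t = 1.
Foot = (11, 2, −11) + 1·(1, 0, 0) = (12, 2, −11).

(12, 2, -11)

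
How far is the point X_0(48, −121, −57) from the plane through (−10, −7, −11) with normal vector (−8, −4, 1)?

The plane has equation n·(r − (−10, −7, −11)) = 0, i.e. n·r = 97.
d = |(-8)·48 + (-4)·(-121) + 1·(-57) − 97| / √(64 + 16 + 1) = |-54| / 9 = 6.

6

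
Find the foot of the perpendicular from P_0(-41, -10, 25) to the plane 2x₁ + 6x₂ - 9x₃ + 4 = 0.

(-35, 8, -2)

The perpendicular from P_0 has direction n = (2, 6, -9): r = (-41, -10, 25) + μ(2, 6, -9).
Substitute into the plane: n·(P_0 + μn) = -4 gives -367 + 121μ = -4, so μ = 3.
Foot = (-41, -10, 25) + 3·(2, 6, -9) = (-35, 8, -2).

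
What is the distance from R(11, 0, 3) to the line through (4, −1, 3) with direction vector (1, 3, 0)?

Direction vector d = (1, 3, 0).
AP = (7, 1, 0), and AP × d = (0, 0, 20).
|AP × d|² = 400 and |d|² = 10, so the distance is √(400/10) = √40 = 2√10.

2√10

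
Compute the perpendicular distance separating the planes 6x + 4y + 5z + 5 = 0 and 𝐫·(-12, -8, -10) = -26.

Divide the second equation by -2 to match normals: 6x + 4y + 5z = 13.
Both planes have normal n = (6, 4, 5), |n| = √77. Any point on the first plane is at distance |13 − (-5)|/|n| = 18/√77 from the second.

18/√77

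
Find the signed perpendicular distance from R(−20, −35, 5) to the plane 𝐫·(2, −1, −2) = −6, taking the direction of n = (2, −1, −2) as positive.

n·R − (-6) = -9.
|n| = 3, so the signed distance is -9/3 = -3.

-3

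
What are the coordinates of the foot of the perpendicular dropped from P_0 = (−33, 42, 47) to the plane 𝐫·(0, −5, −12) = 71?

(-33, 17, -13)

The perpendicular from P_0 has direction n = (0, −5, −12): r = (−33, 42, 47) + λ(0, −5, −12).
Substitute into the plane: n·(P_0 + λn) = 71 gives -774 + 169λ = 71, so λ = 5.
Foot = (−33, 42, 47) + 5·(0, −5, −12) = (−33, 17, −13).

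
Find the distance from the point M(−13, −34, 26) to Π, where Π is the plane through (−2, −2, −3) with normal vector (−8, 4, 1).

11/9

The plane has equation n·(r − (−2, −2, −3)) = 0, i.e. n·r = 5.
n = (−8, 4, 1); n·P − 5 = -11; |n| = 9; distance = 11/9.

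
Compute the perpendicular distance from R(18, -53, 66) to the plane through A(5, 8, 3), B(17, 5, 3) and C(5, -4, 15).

AB = (12, -3, 0) and AC = (0, -12, 12), so a normal is n = AB × AC = (-36, -144, -144).
n = (-36, -144, -144); n·P − (-1764) = -756; |n| = 36√33; distance = 756/(36√33) = 21/√33.

21/√33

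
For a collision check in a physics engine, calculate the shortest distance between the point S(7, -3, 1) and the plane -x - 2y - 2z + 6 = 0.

1

Normal vector n = (-1, -2, -2), and n·(7, -3, 1) - (-6) = 3.
|n| = √(1 + 4 + 4) = 3, so the distance is |3|/3 = 1.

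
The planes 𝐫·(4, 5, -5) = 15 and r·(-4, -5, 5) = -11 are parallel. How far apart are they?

Divide the second equation by -1 to match normals: 4x + 5y - 5z = 11.
With common normal n = (4, 5, -5) (|n| = √66), the distance is |15 − 11|/|n| = 4/√66 = 2√66/33.

4/√66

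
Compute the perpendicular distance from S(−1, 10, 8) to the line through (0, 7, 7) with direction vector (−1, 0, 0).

√10

Direction vector d = (−1, 0, 0).
AP = (−1, 3, 1); AP·d = 1, |AP|² = 11, |d|² = 1.
distance² = |AP|² − (AP·d)²/|d|² = 11 − 1/1 = 10, so the distance is √10.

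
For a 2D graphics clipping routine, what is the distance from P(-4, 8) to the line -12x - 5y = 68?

60/13

The normal to the line is n = (-12, -5) with |n| = 13.
|n·P − 68| = |8 − 68| = 60, so the distance is 60/13.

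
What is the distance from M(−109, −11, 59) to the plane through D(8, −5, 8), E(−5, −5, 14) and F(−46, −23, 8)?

3

DE = (−13, 0, 6) and DF = (−54, −18, 0), so a normal is n = DE × DF = (108, −324, 234).
n = (108, −324, 234); n·P − 4356 = 1242; |n| = 414; distance = 1242/414 = 3.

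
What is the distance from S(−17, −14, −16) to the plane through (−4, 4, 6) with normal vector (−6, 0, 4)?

5√13/13

The plane has equation n·(r − (−4, 4, 6)) = 0, i.e. n·r = 48.
n = (−6, 0, 4); n·P − 48 = -10; |n| = 2√13; distance = 10/(2√13) = 5√13/13.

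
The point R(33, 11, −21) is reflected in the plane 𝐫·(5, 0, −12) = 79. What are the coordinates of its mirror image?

(13, 11, 27)

n = (5, 0, −12), |n|² = 169, n·R − 79 = 338, so t = 338/169 = 2.
Foot F = R − 2·n = (23, 11, 3); the reflection is 2F − R = (13, 11, 27).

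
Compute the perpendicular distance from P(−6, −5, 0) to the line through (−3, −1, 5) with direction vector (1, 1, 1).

Direction vector d = (1, 1, 1).
AP = (−3, −4, −5), and AP × d = (1, −2, 1).
|AP × d|² = 6 and |d|² = 3, so the distance is √(6/3) = √2.

√2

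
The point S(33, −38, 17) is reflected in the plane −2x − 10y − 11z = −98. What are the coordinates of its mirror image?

(37, -18, 39)

With n = (−2, −10, −11), the signed offset is (n·S − (-98))/|n|² = 225/225 = 1.
S' = S − 2t·n = (33, −38, 17) − 2·(−2, −10, −11) = (37, −18, 39).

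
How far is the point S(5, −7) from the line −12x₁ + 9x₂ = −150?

The normal to the line is n = (−12, 9) with |n| = 15.
|n·S − (-150)| = |-123 − (-150)| = 27, so the distance is 27/15 = 9/5.

9/5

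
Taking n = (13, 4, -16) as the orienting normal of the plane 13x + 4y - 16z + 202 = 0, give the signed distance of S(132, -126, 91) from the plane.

n·S − (-202) = -42.
|n| = 21, so the signed distance is -42/21 = -2.

-2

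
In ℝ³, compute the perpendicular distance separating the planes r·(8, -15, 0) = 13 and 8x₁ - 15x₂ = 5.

With common normal n = (8, -15, 0) (|n| = 17), the distance is |13 − 5|/|n| = 8/17.

8/17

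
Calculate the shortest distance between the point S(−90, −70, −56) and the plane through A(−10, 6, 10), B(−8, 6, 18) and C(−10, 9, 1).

AB = (2, 0, 8) and AC = (0, 3, −9), so a normal is n = AB × AC = (−24, 18, 6).
d = |(-24)·(-90) + 18·(-70) + 6·(-56) − 408| / √(576 + 324 + 36) = |156| / (6√26) = √26.

√26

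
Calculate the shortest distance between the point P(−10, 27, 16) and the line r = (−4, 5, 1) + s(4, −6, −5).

2√13

Direction vector d = (4, −6, −5).
AP = (−6, 22, 15); AP·d = -231, |AP|² = 745, |d|² = 77.
distance² = |AP|² − (AP·d)²/|d|² = 745 − 53361/77 = 52, so the distance is 2√13.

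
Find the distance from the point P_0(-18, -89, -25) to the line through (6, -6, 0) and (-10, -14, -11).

A direction vector is d = (-16, -8, -11).
AP = (-24, -83, -25); AP·d = 1323, |AP|² = 8090, |d|² = 441.
distance² = |AP|² − (AP·d)²/|d|² = 8090 − 1750329/441 = 4121, so the distance is √4121.

√4121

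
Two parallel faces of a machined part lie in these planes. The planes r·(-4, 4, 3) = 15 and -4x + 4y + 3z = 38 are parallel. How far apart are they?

Both planes have normal n = (-4, 4, 3), |n| = √41. Any point on the first plane is at distance |38 − 15|/|n| = 23/√41 = 23√41/41 from the second.

23/√41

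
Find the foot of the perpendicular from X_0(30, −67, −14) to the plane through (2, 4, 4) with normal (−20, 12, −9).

n = (−20, 12, −9), |n|² = 625, and n·X_0 − (-28) = -1250.
t = -1250/625 = -2, so the foot is X_0 − t·n = (30, −67, −14) − (-2)·(−20, 12, −9) = (−10, −43, −32).

(-10, -43, -32)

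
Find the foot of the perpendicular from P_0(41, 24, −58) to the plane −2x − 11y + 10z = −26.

(33, -20, -18)

n = (−2, −11, 10), |n|² = 225, and n·P_0 − (-26) = -900.
t = -900/225 = -4, so the foot is P_0 − t·n = (41, 24, −58) − (-4)·(−2, −11, 10) = (33, −20, −18).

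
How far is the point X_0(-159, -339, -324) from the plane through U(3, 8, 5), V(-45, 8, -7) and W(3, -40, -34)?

UV = (-48, 0, -12) and UW = (0, -48, -39), so a normal is n = UV × UW = (-576, -1872, 2304).
Then n·(-159, -339, -324) - (-5184) = -15120.
|n| = √(331776 + 3504384 + 5308416) = 3024, so the distance is |-15120|/3024 = 5.

5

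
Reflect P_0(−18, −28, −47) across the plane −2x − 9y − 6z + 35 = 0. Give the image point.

(2, 62, 13)

With n = (−2, −9, −6), the signed offset is (n·P_0 − (-35))/|n|² = 605/121 = 5.
P_0' = P_0 − 2t·n = (−18, −28, −47) − 10·(−2, −9, −6) = (2, 62, 13).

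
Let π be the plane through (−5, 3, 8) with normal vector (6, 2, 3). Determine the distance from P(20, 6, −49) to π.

The plane has equation n·(r − (−5, 3, 8)) = 0, i.e. n·r = 0.
d = |6·20 + 2·6 + 3·(-49) − 0| / √(36 + 4 + 9) = |-15| / 7 = 15/7.

15/7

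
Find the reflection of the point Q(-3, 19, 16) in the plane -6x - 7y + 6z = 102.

With n = (-6, -7, 6), the signed offset is (n·Q − 102)/|n|² = -121/121 = -1.
Q' = Q − 2t·n = (-3, 19, 16) − (-2)·(-6, -7, 6) = (-15, 5, 28).

(-15, 5, 28)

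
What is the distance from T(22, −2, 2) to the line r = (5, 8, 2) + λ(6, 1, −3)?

Direction vector d = (6, 1, −3).
AP = (17, −10, 0), and AP × d = (30, 51, 77).
|AP × d|² = 9430 and |d|² = 46, so the distance is √(9430/46) = √205.

√205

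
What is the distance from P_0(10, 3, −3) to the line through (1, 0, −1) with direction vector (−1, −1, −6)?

Direction vector d = (−1, −1, −6).
AP = (9, 3, −2), and AP × d = (−20, 56, −6).
|AP × d|² = 3572 and |d|² = 38, so the distance is √(3572/38) = √94.

√94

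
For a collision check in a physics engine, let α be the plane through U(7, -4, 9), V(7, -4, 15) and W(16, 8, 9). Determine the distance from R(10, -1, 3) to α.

UV = (0, 0, 6) and UW = (9, 12, 0), so a normal is n = UV × UW = (-72, 54, 0).
n = (-72, 54, 0); n·P − (-720) = -54; |n| = 90; distance = 54/90 = 3/5.

3/5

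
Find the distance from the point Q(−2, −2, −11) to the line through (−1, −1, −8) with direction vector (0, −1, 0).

Direction vector d = (0, −1, 0).
AP = (−1, −1, −3), and AP × d = (−3, 0, 1).
|AP × d|² = 10 and |d|² = 1, so the distance is √10.

√10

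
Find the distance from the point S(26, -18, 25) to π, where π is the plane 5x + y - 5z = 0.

n = (5, 1, -5); n·P − 0 = -13; |n| = √51; distance = 13/√51 = 13√51/51.

13/√51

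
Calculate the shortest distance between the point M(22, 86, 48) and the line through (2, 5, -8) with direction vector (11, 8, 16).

√3041

Direction vector d = (11, 8, 16).
AP = (20, 81, 56), and AP × d = (848, 296, -731).
|AP × d|² = 1341081 and |d|² = 441, so the distance is √(1341081/441) = √3041.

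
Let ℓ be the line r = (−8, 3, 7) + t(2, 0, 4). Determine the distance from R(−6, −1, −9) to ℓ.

Direction vector d = (2, 0, 4).
AP = (2, −4, −16); AP·d = -60, |AP|² = 276, |d|² = 20.
distance² = |AP|² − (AP·d)²/|d|² = 276 − 3600/20 = 96, so the distance is 4√6.

4√6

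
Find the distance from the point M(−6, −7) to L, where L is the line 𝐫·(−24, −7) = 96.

97/25

The normal to the line is n = (−24, −7) with |n| = 25.
|n·M − 96| = |193 − 96| = 97, so the distance is 97/25.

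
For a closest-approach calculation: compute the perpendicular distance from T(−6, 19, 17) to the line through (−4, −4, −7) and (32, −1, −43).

A direction vector is d = (36, 3, −36).
AP = (−2, 23, 24), and AP × d = (−900, 792, −834).
|AP × d|² = 2132820 and |d|² = 2601, so the distance is √(2132820/2601) = √820 = 2√205.

2√205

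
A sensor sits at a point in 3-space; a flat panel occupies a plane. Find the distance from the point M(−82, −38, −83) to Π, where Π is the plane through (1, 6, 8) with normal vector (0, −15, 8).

The plane has equation n·(r − (1, 6, 8)) = 0, i.e. n·r = -26.
Then n·(−82, −38, −83) − (−26) = −68.
|n| = √(0 + 225 + 64) = 17, so the distance is |-68|/17 = 4.

4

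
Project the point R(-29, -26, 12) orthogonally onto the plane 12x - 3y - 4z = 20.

(-5, -32, 4)

The perpendicular from R has direction n = (12, -3, -4): r = (-29, -26, 12) + μ(12, -3, -4).
Substitute into the plane: n·(R + μn) = 20 gives -318 + 169μ = 20, so μ = 2.
Foot = (-29, -26, 12) + 2·(12, -3, -4) = (-5, -32, 4).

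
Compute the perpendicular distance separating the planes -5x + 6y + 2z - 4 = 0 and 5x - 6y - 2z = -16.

12/√65

Divide the second equation by -1 to match normals: -5x + 6y + 2z = 16.
With common normal n = (-5, 6, 2) (|n| = √65), the distance is |4 − 16|/|n| = 12/√65.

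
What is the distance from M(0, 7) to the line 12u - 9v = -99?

12/5

The normal to the line is n = (12, -9) with |n| = 15.
|n·M − (-99)| = |-63 − (-99)| = 36, so the distance is 36/15 = 12/5.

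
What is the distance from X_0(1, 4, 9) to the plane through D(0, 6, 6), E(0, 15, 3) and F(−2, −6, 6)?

√46/46

DE = (0, 9, −3) and DF = (−2, −12, 0), so a normal is n = DE × DF = (−36, 6, 18).
Then n·(1, 4, 9) − 144 = 6.
|n| = √(1296 + 36 + 324) = 6√46, so the distance is |6|/(6√46) = 1/√46.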